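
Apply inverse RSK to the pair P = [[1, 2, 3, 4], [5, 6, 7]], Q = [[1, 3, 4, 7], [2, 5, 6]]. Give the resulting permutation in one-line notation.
Reverse the RSK construction: for i from n down to 1, find the cell of Q containing i, remove the entry at that cell from P, and reverse-bump it up through P; the value ejected from row 1 is w(i).

Step i=7: Q has 7 at row 1, column 4; remove that cell from P, ejecting 4. So w(7) = 4. P is now [[1, 2, 3], [5, 6, 7]].
Step i=6: Q has 6 at row 2, column 3; remove 7 from row 2 of P and reverse-bump: 7 enters row 1 and ejects 3. So w(6) = 3. P is now [[1, 2, 7], [5, 6]].
Step i=5: Q has 5 at row 2, column 2; remove 6 from row 2 of P and reverse-bump: 6 enters row 1 and ejects 2. So w(5) = 2. P is now [[1, 6, 7], [5]].
Step i=4: Q has 4 at row 1, column 3; remove that cell from P, ejecting 7. So w(4) = 7. P is now [[1, 6], [5]].
Step i=3: Q has 3 at row 1, column 2; remove that cell from P, ejecting 6. So w(3) = 6. P is now [[1], [5]].
Step i=2: Q has 2 at row 2, column 1; remove 5 from row 2 of P and reverse-bump: 5 enters row 1 and ejects 1. So w(2) = 1. P is now [[5]].
Step i=1: Q has 1 at row 1, column 1; remove that cell from P, ejecting 5. So w(1) = 5. P is now [].

So w = 5 1 6 7 2 3 4.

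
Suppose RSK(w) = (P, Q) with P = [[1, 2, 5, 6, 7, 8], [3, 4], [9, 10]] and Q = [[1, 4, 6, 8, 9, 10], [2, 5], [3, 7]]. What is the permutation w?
9 3 1 10 4 5 2 6 7 8

Reverse the RSK construction: for i from n down to 1, find the cell of Q containing i, remove the entry at that cell from P, and reverse-bump it up through P; the value ejected from row 1 is w(i).

Step i=10: Q has 10 at row 1, column 6; remove that cell from P, ejecting 8. So w(10) = 8. P is now [[1, 2, 5, 6, 7], [3, 4], [9, 10]].
Step i=9: Q has 9 at row 1, column 5; remove that cell from P, ejecting 7. So w(9) = 7. P is now [[1, 2, 5, 6], [3, 4], [9, 10]].
Step i=8: Q has 8 at row 1, column 4; remove that cell from P, ejecting 6. So w(8) = 6. P is now [[1, 2, 5], [3, 4], [9, 10]].
Step i=7: Q has 7 at row 3, column 2; remove 10 from row 3 of P and reverse-bump: 10 enters row 2 and ejects 4; 4 enters row 1 and ejects 2. So w(7) = 2. P is now [[1, 4, 5], [3, 10], [9]].
Step i=6: Q has 6 at row 1, column 3; remove that cell from P, ejecting 5. So w(6) = 5. P is now [[1, 4], [3, 10], [9]].
Step i=5: Q has 5 at row 2, column 2; remove 10 from row 2 of P and reverse-bump: 10 enters row 1 and ejects 4. So w(5) = 4. P is now [[1, 10], [3], [9]].
Step i=4: Q has 4 at row 1, column 2; remove that cell from P, ejecting 10. So w(4) = 10. P is now [[1], [3], [9]].
Step i=3: Q has 3 at row 3, column 1; remove 9 from row 3 of P and reverse-bump: 9 enters row 2 and ejects 3; 3 enters row 1 and ejects 1. So w(3) = 1. P is now [[3], [9]].
Step i=2: Q has 2 at row 2, column 1; remove 9 from row 2 of P and reverse-bump: 9 enters row 1 and ejects 3. So w(2) = 3. P is now [[9]].
Step i=1: Q has 1 at row 1, column 1; remove that cell from P, ejecting 9. So w(1) = 9. P is now [].

So w = 9 3 1 10 4 5 2 6 7 8.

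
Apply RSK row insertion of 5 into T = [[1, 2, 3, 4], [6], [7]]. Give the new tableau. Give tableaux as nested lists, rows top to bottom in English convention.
[[1, 2, 3, 4, 5], [6], [7]]

5 is larger than every entry of row 1, so it is appended to row 1. The new tableau is [[1, 2, 3, 4, 5], [6], [7]].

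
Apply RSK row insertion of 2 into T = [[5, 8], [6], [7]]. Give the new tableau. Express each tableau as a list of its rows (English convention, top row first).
In row 1, 2 replaces 5 (the leftmost entry greater than 2); 5 is bumped to row 2. In row 2, 5 replaces 6 (the leftmost entry greater than 5); 6 is bumped to row 3. In row 3, 6 replaces 7 (the leftmost entry greater than 6); 7 is bumped to row 4. 7 starts a new row 4. The new tableau is [[2, 8], [5], [6], [7]].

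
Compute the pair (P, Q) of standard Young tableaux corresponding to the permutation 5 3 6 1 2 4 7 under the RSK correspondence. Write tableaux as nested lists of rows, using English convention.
P = [[1, 2, 4, 7], [3, 6], [5]], Q = [[1, 3, 6, 7], [2, 5], [4]]

Insert each entry of the permutation into P by Schensted row insertion, recording in Q the position of each new cell.

Insert 5: appended to row 1. P = [[5]], Q = [[1]].
Insert 3: 3 bumps 5 from row 1; 5 starts row 2. P = [[3], [5]], Q = [[1], [2]].
Insert 6: appended to row 1. P = [[3, 6], [5]], Q = [[1, 3], [2]].
Insert 1: 1 bumps 3 from row 1; 3 bumps 5 from row 2; 5 starts row 3. P = [[1, 6], [3], [5]], Q = [[1, 3], [2], [4]].
Insert 2: 2 bumps 6 from row 1; 6 appends to row 2. P = [[1, 2], [3, 6], [5]], Q = [[1, 3], [2, 5], [4]].
Insert 4: appended to row 1. P = [[1, 2, 4], [3, 6], [5]], Q = [[1, 3, 6], [2, 5], [4]].
Insert 7: appended to row 1. P = [[1, 2, 4, 7], [3, 6], [5]], Q = [[1, 3, 6, 7], [2, 5], [4]].

So P = [[1, 2, 4, 7], [3, 6], [5]], Q = [[1, 3, 6, 7], [2, 5], [4]].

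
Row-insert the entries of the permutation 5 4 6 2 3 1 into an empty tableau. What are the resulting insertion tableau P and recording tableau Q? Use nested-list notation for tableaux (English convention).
Insert each entry of the permutation into P by Schensted row insertion, recording in Q the position of each new cell.

Insert 5: appended to row 1. P = [[5]], Q = [[1]].
Insert 4: 4 bumps 5 from row 1; 5 starts row 2. P = [[4], [5]], Q = [[1], [2]].
Insert 6: appended to row 1. P = [[4, 6], [5]], Q = [[1, 3], [2]].
Insert 2: 2 bumps 4 from row 1; 4 bumps 5 from row 2; 5 starts row 3. P = [[2, 6], [4], [5]], Q = [[1, 3], [2], [4]].
Insert 3: 3 bumps 6 from row 1; 6 appends to row 2. P = [[2, 3], [4, 6], [5]], Q = [[1, 3], [2, 5], [4]].
Insert 1: 1 bumps 2 from row 1; 2 bumps 4 from row 2; 4 bumps 5 from row 3; 5 starts row 4. P = [[1, 3], [2, 6], [4], [5]], Q = [[1, 3], [2, 5], [4], [6]].

So P = [[1, 3], [2, 6], [4], [5]], Q = [[1, 3], [2, 5], [4], [6]].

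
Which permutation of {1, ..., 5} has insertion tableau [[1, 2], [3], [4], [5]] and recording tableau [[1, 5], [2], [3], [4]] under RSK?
5 4 3 1 2

Reverse the RSK construction: for i from n down to 1, find the cell of Q containing i, remove the entry at that cell from P, and reverse-bump it up through P; the value ejected from row 1 is w(i).

Step i=5: Q has 5 at row 1, column 2; remove that cell from P, ejecting 2. So w(5) = 2. P is now [[1], [3], [4], [5]].
Step i=4: Q has 4 at row 4, column 1; remove 5 from row 4 of P and reverse-bump: 5 enters row 3 and ejects 4; 4 enters row 2 and ejects 3; 3 enters row 1 and ejects 1. So w(4) = 1. P is now [[3], [4], [5]].
Step i=3: Q has 3 at row 3, column 1; remove 5 from row 3 of P and reverse-bump: 5 enters row 2 and ejects 4; 4 enters row 1 and ejects 3. So w(3) = 3. P is now [[4], [5]].
Step i=2: Q has 2 at row 2, column 1; remove 5 from row 2 of P and reverse-bump: 5 enters row 1 and ejects 4. So w(2) = 4. P is now [[5]].
Step i=1: Q has 1 at row 1, column 1; remove that cell from P, ejecting 5. So w(1) = 5. P is now [].

So w = 5 4 3 1 2.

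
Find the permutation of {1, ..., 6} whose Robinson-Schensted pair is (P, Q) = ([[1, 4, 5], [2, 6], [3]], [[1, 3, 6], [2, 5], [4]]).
Reverse the RSK construction: for i from n down to 1, find the cell of Q containing i, remove the entry at that cell from P, and reverse-bump it up through P; the value ejected from row 1 is w(i).

Step i=6: Q has 6 at row 1, column 3; remove that cell from P, ejecting 5. So w(6) = 5. P is now [[1, 4], [2, 6], [3]].
Step i=5: Q has 5 at row 2, column 2; remove 6 from row 2 of P and reverse-bump: 6 enters row 1 and ejects 4. So w(5) = 4. P is now [[1, 6], [2], [3]].
Step i=4: Q has 4 at row 3, column 1; remove 3 from row 3 of P and reverse-bump: 3 enters row 2 and ejects 2; 2 enters row 1 and ejects 1. So w(4) = 1. P is now [[2, 6], [3]].
Step i=3: Q has 3 at row 1, column 2; remove that cell from P, ejecting 6. So w(3) = 6. P is now [[2], [3]].
Step i=2: Q has 2 at row 2, column 1; remove 3 from row 2 of P and reverse-bump: 3 enters row 1 and ejects 2. So w(2) = 2. P is now [[3]].
Step i=1: Q has 1 at row 1, column 1; remove that cell from P, ejecting 3. So w(1) = 3. P is now [].

So w = 3 2 6 1 4 5.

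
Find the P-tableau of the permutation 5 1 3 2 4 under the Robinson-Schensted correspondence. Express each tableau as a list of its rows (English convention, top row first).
Insert 5: appended to row 1. P = [[5]].
Insert 1: 1 bumps 5 from row 1; 5 starts row 2. P = [[1], [5]].
Insert 3: appended to row 1. P = [[1, 3], [5]].
Insert 2: 2 bumps 3 from row 1; 3 bumps 5 from row 2; 5 starts row 3. P = [[1, 2], [3], [5]].
Insert 4: appended to row 1. P = [[1, 2, 4], [3], [5]].

So P = [[1, 2, 4], [3], [5]].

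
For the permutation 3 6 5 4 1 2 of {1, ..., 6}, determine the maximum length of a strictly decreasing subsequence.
4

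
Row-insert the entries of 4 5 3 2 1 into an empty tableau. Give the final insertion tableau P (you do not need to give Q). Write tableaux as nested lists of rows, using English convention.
P = [[1, 5], [2], [3], [4]]

Insert 4: appended to row 1. P = [[4]].
Insert 5: appended to row 1. P = [[4, 5]].
Insert 3: 3 bumps 4 from row 1; 4 starts row 2. P = [[3, 5], [4]].
Insert 2: 2 bumps 3 from row 1; 3 bumps 4 from row 2; 4 starts row 3. P = [[2, 5], [3], [4]].
Insert 1: 1 bumps 2 from row 1; 2 bumps 3 from row 2; 3 bumps 4 from row 3; 4 starts row 4. P = [[1, 5], [2], [3], [4]].

So P = [[1, 5], [2], [3], [4]].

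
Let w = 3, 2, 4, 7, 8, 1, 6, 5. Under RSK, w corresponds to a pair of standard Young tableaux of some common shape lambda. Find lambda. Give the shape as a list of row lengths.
[4, 2, 2]

Row-insert each entry into an empty tableau.

After inserting 3: P = [[3]].
After inserting 2: P = [[2], [3]].
After inserting 4: P = [[2, 4], [3]].
After inserting 7: P = [[2, 4, 7], [3]].
After inserting 8: P = [[2, 4, 7, 8], [3]].
After inserting 1: P = [[1, 4, 7, 8], [2], [3]].
After inserting 6: P = [[1, 4, 6, 8], [2, 7], [3]].
After inserting 5: P = [[1, 4, 5, 8], [2, 6], [3, 7]].

The final insertion tableau P = [[1, 4, 5, 8], [2, 6], [3, 7]] has shape [4, 2, 2].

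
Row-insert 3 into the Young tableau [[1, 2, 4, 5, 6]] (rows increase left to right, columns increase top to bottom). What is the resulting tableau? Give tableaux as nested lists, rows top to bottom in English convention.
In row 1, 3 replaces 4 (the leftmost entry greater than 3); 4 is bumped to row 2. 4 starts a new row 2. The new tableau is [[1, 2, 3, 5, 6], [4]].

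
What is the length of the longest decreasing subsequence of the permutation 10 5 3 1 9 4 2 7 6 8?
4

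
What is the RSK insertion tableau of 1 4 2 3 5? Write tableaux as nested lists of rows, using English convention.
P = [[1, 2, 3, 5], [4]]

Insert 1: appended to row 1. P = [[1]].
Insert 4: appended to row 1. P = [[1, 4]].
Insert 2: 2 bumps 4 from row 1; 4 starts row 2. P = [[1, 2], [4]].
Insert 3: appended to row 1. P = [[1, 2, 3], [4]].
Insert 5: appended to row 1. P = [[1, 2, 3, 5], [4]].

So P = [[1, 2, 3, 5], [4]].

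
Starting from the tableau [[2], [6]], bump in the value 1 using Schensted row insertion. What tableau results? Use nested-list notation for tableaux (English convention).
In row 1, 1 replaces 2 (the leftmost entry greater than 1); 2 is bumped to row 2. In row 2, 2 replaces 6 (the leftmost entry greater than 2); 6 is bumped to row 3. 6 starts a new row 3. The new tableau is [[1], [2], [6]].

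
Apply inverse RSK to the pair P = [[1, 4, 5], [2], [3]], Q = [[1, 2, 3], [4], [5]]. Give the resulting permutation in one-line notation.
3 4 5 2 1

Reverse the RSK construction: for i from n down to 1, find the cell of Q containing i, remove the entry at that cell from P, and reverse-bump it up through P; the value ejected from row 1 is w(i).

Step i=5: Q has 5 at row 3, column 1; remove 3 from row 3 of P and reverse-bump: 3 enters row 2 and ejects 2; 2 enters row 1 and ejects 1. So w(5) = 1. P is now [[2, 4, 5], [3]].
Step i=4: Q has 4 at row 2, column 1; remove 3 from row 2 of P and reverse-bump: 3 enters row 1 and ejects 2. So w(4) = 2. P is now [[3, 4, 5]].
Step i=3: Q has 3 at row 1, column 3; remove that cell from P, ejecting 5. So w(3) = 5. P is now [[3, 4]].
Step i=2: Q has 2 at row 1, column 2; remove that cell from P, ejecting 4. So w(2) = 4. P is now [[3]].
Step i=1: Q has 1 at row 1, column 1; remove that cell from P, ejecting 3. So w(1) = 3. P is now [].

So w = 3 4 5 2 1.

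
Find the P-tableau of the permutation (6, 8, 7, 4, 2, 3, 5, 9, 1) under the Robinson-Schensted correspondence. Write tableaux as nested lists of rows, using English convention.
P = [[1, 3, 5, 9], [2, 7], [4], [6], [8]]

Insert 6: appended to row 1. P = [[6]].
Insert 8: appended to row 1. P = [[6, 8]].
Insert 7: 7 bumps 8 from row 1; 8 starts row 2. P = [[6, 7], [8]].
Insert 4: 4 bumps 6 from row 1; 6 bumps 8 from row 2; 8 starts row 3. P = [[4, 7], [6], [8]].
Insert 2: 2 bumps 4 from row 1; 4 bumps 6 from row 2; 6 bumps 8 from row 3; 8 starts row 4. P = [[2, 7], [4], [6], [8]].
Insert 3: 3 bumps 7 from row 1; 7 appends to row 2. P = [[2, 3], [4, 7], [6], [8]].
Insert 5: appended to row 1. P = [[2, 3, 5], [4, 7], [6], [8]].
Insert 9: appended to row 1. P = [[2, 3, 5, 9], [4, 7], [6], [8]].
Insert 1: 1 bumps 2 from row 1; 2 bumps 4 from row 2; 4 bumps 6 from row 3; 6 bumps 8 from row 4; 8 starts row 5. P = [[1, 3, 5, 9], [2, 7], [4], [6], [8]].

So P = [[1, 3, 5, 9], [2, 7], [4], [6], [8]].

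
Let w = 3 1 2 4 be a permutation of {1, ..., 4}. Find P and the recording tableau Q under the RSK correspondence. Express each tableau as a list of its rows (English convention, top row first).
P = [[1, 2, 4], [3]], Q = [[1, 3, 4], [2]]

Insert each entry of the permutation into P by Schensted row insertion, recording in Q the position of each new cell.

Insert 3: appended to row 1. P = [[3]].
Insert 1: 1 bumps 3 from row 1; 3 starts row 2. P = [[1], [3]].
Insert 2: appended to row 1. P = [[1, 2], [3]].
Insert 4: appended to row 1. P = [[1, 2, 4], [3]].

So P = [[1, 2, 4], [3]], Q = [[1, 3, 4], [2]].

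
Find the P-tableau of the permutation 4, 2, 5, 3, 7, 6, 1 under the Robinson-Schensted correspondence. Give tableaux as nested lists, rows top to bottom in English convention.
P = [[1, 3, 6], [2, 5, 7], [4]]

Insert 4: appended to row 1. P = [[4]].
Insert 2: 2 bumps 4 from row 1; 4 starts row 2. P = [[2], [4]].
Insert 5: appended to row 1. P = [[2, 5], [4]].
Insert 3: 3 bumps 5 from row 1; 5 appends to row 2. P = [[2, 3], [4, 5]].
Insert 7: appended to row 1. P = [[2, 3, 7], [4, 5]].
Insert 6: 6 bumps 7 from row 1; 7 appends to row 2. P = [[2, 3, 6], [4, 5, 7]].
Insert 1: 1 bumps 2 from row 1; 2 bumps 4 from row 2; 4 starts row 3. P = [[1, 3, 6], [2, 5, 7], [4]].

So P = [[1, 3, 6], [2, 5, 7], [4]].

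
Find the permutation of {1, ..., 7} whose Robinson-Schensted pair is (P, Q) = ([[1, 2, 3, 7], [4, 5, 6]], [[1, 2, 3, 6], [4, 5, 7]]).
Reverse the RSK construction: for i from n down to 1, find the cell of Q containing i, remove the entry at that cell from P, and reverse-bump it up through P; the value ejected from row 1 is w(i).

Step i=7: Q has 7 at row 2, column 3; remove 6 from row 2 of P and reverse-bump: 6 enters row 1 and ejects 3. So w(7) = 3. P is now [[1, 2, 6, 7], [4, 5]].
Step i=6: Q has 6 at row 1, column 4; remove that cell from P, ejecting 7. So w(6) = 7. P is now [[1, 2, 6], [4, 5]].
Step i=5: Q has 5 at row 2, column 2; remove 5 from row 2 of P and reverse-bump: 5 enters row 1 and ejects 2. So w(5) = 2. P is now [[1, 5, 6], [4]].
Step i=4: Q has 4 at row 2, column 1; remove 4 from row 2 of P and reverse-bump: 4 enters row 1 and ejects 1. So w(4) = 1. P is now [[4, 5, 6]].
Step i=3: Q has 3 at row 1, column 3; remove that cell from P, ejecting 6. So w(3) = 6. P is now [[4, 5]].
Step i=2: Q has 2 at row 1, column 2; remove that cell from P, ejecting 5. So w(2) = 5. P is now [[4]].
Step i=1: Q has 1 at row 1, column 1; remove that cell from P, ejecting 4. So w(1) = 4. P is now [].

So w = 4 5 6 1 2 7 3.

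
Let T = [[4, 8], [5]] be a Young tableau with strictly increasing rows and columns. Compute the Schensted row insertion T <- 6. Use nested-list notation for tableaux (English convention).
In row 1, 6 replaces 8 (the leftmost entry greater than 6); 8 is bumped to row 2. 8 is appended to row 2. The new tableau is [[4, 6], [5, 8]].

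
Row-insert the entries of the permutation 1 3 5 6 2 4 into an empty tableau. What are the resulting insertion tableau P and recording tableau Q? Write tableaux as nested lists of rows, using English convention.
P = [[1, 2, 4, 6], [3, 5]], Q = [[1, 2, 3, 4], [5, 6]]

Insert each entry of the permutation into P by Schensted row insertion, recording in Q the position of each new cell.

Insert 1: appended to row 1. P = [[1]].
Insert 3: appended to row 1. P = [[1, 3]].
Insert 5: appended to row 1. P = [[1, 3, 5]].
Insert 6: appended to row 1. P = [[1, 3, 5, 6]].
Insert 2: 2 bumps 3 from row 1; 3 starts row 2. P = [[1, 2, 5, 6], [3]].
Insert 4: 4 bumps 5 from row 1; 5 appends to row 2. P = [[1, 2, 4, 6], [3, 5]].

So P = [[1, 2, 4, 6], [3, 5]], Q = [[1, 2, 3, 4], [5, 6]].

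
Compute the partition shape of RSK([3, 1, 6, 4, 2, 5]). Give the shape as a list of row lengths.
Row-insert each entry into an empty tableau.

After inserting 3: P = [[3]].
After inserting 1: P = [[1], [3]].
After inserting 6: P = [[1, 6], [3]].
After inserting 4: P = [[1, 4], [3, 6]].
After inserting 2: P = [[1, 2], [3, 4], [6]].
After inserting 5: P = [[1, 2, 5], [3, 4], [6]].

The final insertion tableau P = [[1, 2, 5], [3, 4], [6]] has shape [3, 2, 1].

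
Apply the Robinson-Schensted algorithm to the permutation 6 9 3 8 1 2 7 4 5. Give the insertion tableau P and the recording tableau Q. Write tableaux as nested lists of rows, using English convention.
Insert each entry of the permutation into P by Schensted row insertion, recording in Q the position of each new cell.

Insert 6: appended to row 1. P = [[6]].
Insert 9: appended to row 1. P = [[6, 9]].
Insert 3: 3 bumps 6 from row 1; 6 starts row 2. P = [[3, 9], [6]].
Insert 8: 8 bumps 9 from row 1; 9 appends to row 2. P = [[3, 8], [6, 9]].
Insert 1: 1 bumps 3 from row 1; 3 bumps 6 from row 2; 6 starts row 3. P = [[1, 8], [3, 9], [6]].
Insert 2: 2 bumps 8 from row 1; 8 bumps 9 from row 2; 9 appends to row 3. P = [[1, 2], [3, 8], [6, 9]].
Insert 7: appended to row 1. P = [[1, 2, 7], [3, 8], [6, 9]].
Insert 4: 4 bumps 7 from row 1; 7 bumps 8 from row 2; 8 bumps 9 from row 3; 9 starts row 4. P = [[1, 2, 4], [3, 7], [6, 8], [9]].
Insert 5: appended to row 1. P = [[1, 2, 4, 5], [3, 7], [6, 8], [9]].

So P = [[1, 2, 4, 5], [3, 7], [6, 8], [9]], Q = [[1, 2, 7, 9], [3, 4], [5, 6], [8]].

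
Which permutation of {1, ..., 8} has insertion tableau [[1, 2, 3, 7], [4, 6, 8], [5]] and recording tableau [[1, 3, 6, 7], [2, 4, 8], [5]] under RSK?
Reverse the RSK construction: for i from n down to 1, find the cell of Q containing i, remove the entry at that cell from P, and reverse-bump it up through P; the value ejected from row 1 is w(i).

Step i=8: Q has 8 at row 2, column 3; remove 8 from row 2 of P and reverse-bump: 8 enters row 1 and ejects 7. So w(8) = 7. P is now [[1, 2, 3, 8], [4, 6], [5]].
Step i=7: Q has 7 at row 1, column 4; remove that cell from P, ejecting 8. So w(7) = 8. P is now [[1, 2, 3], [4, 6], [5]].
Step i=6: Q has 6 at row 1, column 3; remove that cell from P, ejecting 3. So w(6) = 3. P is now [[1, 2], [4, 6], [5]].
Step i=5: Q has 5 at row 3, column 1; remove 5 from row 3 of P and reverse-bump: 5 enters row 2 and ejects 4; 4 enters row 1 and ejects 2. So w(5) = 2. P is now [[1, 4], [5, 6]].
Step i=4: Q has 4 at row 2, column 2; remove 6 from row 2 of P and reverse-bump: 6 enters row 1 and ejects 4. So w(4) = 4. P is now [[1, 6], [5]].
Step i=3: Q has 3 at row 1, column 2; remove that cell from P, ejecting 6. So w(3) = 6. P is now [[1], [5]].
Step i=2: Q has 2 at row 2, column 1; remove 5 from row 2 of P and reverse-bump: 5 enters row 1 and ejects 1. So w(2) = 1. P is now [[5]].
Step i=1: Q has 1 at row 1, column 1; remove that cell from P, ejecting 5. So w(1) = 5. P is now [].

So w = 5 1 6 4 2 3 8 7.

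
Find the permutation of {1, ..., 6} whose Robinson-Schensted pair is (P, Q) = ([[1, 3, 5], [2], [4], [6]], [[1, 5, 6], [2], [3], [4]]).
6 4 2 1 3 5

Reverse RSK: for i = n, n-1, ..., 1, locate i in Q, remove the corresponding corner cell from P, and reverse-bump its entry up through P; the value ejected from row 1 is w(i).

So w = 6 4 2 1 3 5.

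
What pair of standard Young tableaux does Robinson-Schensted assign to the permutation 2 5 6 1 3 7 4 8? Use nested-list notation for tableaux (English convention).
P = [[1, 3, 4, 7, 8], [2, 5, 6]], Q = [[1, 2, 3, 6, 8], [4, 5, 7]]

Insert each entry of the permutation into P by Schensted row insertion, recording in Q the position of each new cell.

Insert 2: appended to row 1. P = [[2]].
Insert 5: appended to row 1. P = [[2, 5]].
Insert 6: appended to row 1. P = [[2, 5, 6]].
Insert 1: 1 bumps 2 from row 1; 2 starts row 2. P = [[1, 5, 6], [2]].
Insert 3: 3 bumps 5 from row 1; 5 appends to row 2. P = [[1, 3, 6], [2, 5]].
Insert 7: appended to row 1. P = [[1, 3, 6, 7], [2, 5]].
Insert 4: 4 bumps 6 from row 1; 6 appends to row 2. P = [[1, 3, 4, 7], [2, 5, 6]].
Insert 8: appended to row 1. P = [[1, 3, 4, 7, 8], [2, 5, 6]].

So P = [[1, 3, 4, 7, 8], [2, 5, 6]], Q = [[1, 2, 3, 6, 8], [4, 5, 7]].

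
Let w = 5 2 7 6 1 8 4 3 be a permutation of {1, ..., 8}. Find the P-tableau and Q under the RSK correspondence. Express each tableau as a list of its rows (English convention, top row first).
Insert each entry of the permutation into P by Schensted row insertion, recording in Q the position of each new cell.

After inserting 5: P = [[5]].
After inserting 2: P = [[2], [5]].
After inserting 7: P = [[2, 7], [5]].
After inserting 6: P = [[2, 6], [5, 7]].
After inserting 1: P = [[1, 6], [2, 7], [5]].
After inserting 8: P = [[1, 6, 8], [2, 7], [5]].
After inserting 4: P = [[1, 4, 8], [2, 6], [5, 7]].
After inserting 3: P = [[1, 3, 8], [2, 4], [5, 6], [7]].

So P = [[1, 3, 8], [2, 4], [5, 6], [7]], Q = [[1, 3, 6], [2, 4], [5, 7], [8]].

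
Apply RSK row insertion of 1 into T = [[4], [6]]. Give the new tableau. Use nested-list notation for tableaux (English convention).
[[1], [4], [6]]

In row 1, 1 replaces 4 (the leftmost entry greater than 1); 4 is bumped to row 2. In row 2, 4 replaces 6 (the leftmost entry greater than 4); 6 is bumped to row 3. 6 starts a new row 3. The new tableau is [[1], [4], [6]].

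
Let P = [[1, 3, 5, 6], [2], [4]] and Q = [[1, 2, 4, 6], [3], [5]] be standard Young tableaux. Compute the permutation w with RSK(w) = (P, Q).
2 4 3 5 1 6

Reverse the RSK construction: for i from n down to 1, find the cell of Q containing i, remove the entry at that cell from P, and reverse-bump it up through P; the value ejected from row 1 is w(i).

Step i=6: Q has 6 at row 1, column 4; remove that cell from P, ejecting 6. So w(6) = 6. P is now [[1, 3, 5], [2], [4]].
Step i=5: Q has 5 at row 3, column 1; remove 4 from row 3 of P and reverse-bump: 4 enters row 2 and ejects 2; 2 enters row 1 and ejects 1. So w(5) = 1. P is now [[2, 3, 5], [4]].
Step i=4: Q has 4 at row 1, column 3; remove that cell from P, ejecting 5. So w(4) = 5. P is now [[2, 3], [4]].
Step i=3: Q has 3 at row 2, column 1; remove 4 from row 2 of P and reverse-bump: 4 enters row 1 and ejects 3. So w(3) = 3. P is now [[2, 4]].
Step i=2: Q has 2 at row 1, column 2; remove that cell from P, ejecting 4. So w(2) = 4. P is now [[2]].
Step i=1: Q has 1 at row 1, column 1; remove that cell from P, ejecting 2. So w(1) = 2. P is now [].

So w = 2 4 3 5 1 6.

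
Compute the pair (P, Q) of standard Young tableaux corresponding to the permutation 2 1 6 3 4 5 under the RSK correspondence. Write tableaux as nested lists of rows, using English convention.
P = [[1, 3, 4, 5], [2, 6]], Q = [[1, 3, 5, 6], [2, 4]]

Insert each entry of the permutation into P by Schensted row insertion, recording in Q the position of each new cell.

After inserting 2: P = [[2]].
After inserting 1: P = [[1], [2]].
After inserting 6: P = [[1, 6], [2]].
After inserting 3: P = [[1, 3], [2, 6]].
After inserting 4: P = [[1, 3, 4], [2, 6]].
After inserting 5: P = [[1, 3, 4, 5], [2, 6]].

So P = [[1, 3, 4, 5], [2, 6]], Q = [[1, 3, 5, 6], [2, 4]].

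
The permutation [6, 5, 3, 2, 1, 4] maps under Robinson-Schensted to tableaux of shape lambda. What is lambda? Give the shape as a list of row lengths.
[2, 1, 1, 1, 1]

Row-insert each entry into an empty tableau.

After inserting 6: P = [[6]].
After inserting 5: P = [[5], [6]].
After inserting 3: P = [[3], [5], [6]].
After inserting 2: P = [[2], [3], [5], [6]].
After inserting 1: P = [[1], [2], [3], [5], [6]].
After inserting 4: P = [[1, 4], [2], [3], [5], [6]].

The final insertion tableau P = [[1, 4], [2], [3], [5], [6]] has shape [2, 1, 1, 1, 1].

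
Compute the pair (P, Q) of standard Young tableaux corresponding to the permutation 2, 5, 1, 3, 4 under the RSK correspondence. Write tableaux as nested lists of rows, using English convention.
Insert each entry of the permutation into P by Schensted row insertion, recording in Q the position of each new cell.

Insert 2: appended to row 1. P = [[2]].
Insert 5: appended to row 1. P = [[2, 5]].
Insert 1: 1 bumps 2 from row 1; 2 starts row 2. P = [[1, 5], [2]].
Insert 3: 3 bumps 5 from row 1; 5 appends to row 2. P = [[1, 3], [2, 5]].
Insert 4: appended to row 1. P = [[1, 3, 4], [2, 5]].

So P = [[1, 3, 4], [2, 5]], Q = [[1, 2, 5], [3, 4]].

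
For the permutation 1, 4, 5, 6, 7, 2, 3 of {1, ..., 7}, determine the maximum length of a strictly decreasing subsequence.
2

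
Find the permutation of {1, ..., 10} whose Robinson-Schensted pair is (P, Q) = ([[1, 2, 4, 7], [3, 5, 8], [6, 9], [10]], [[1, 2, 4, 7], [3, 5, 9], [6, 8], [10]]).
1 6 3 10 5 2 9 4 8 7

Reverse the RSK construction: for i from n down to 1, find the cell of Q containing i, remove the entry at that cell from P, and reverse-bump it up through P; the value ejected from row 1 is w(i).

Step i=10: Q has 10 at row 4, column 1; remove 10 from row 4 of P and reverse-bump: 10 enters row 3 and ejects 9; 9 enters row 2 and ejects 8; 8 enters row 1 and ejects 7. So w(10) = 7. P is now [[1, 2, 4, 8], [3, 5, 9], [6, 10]].
Step i=9: Q has 9 at row 2, column 3; remove 9 from row 2 of P and reverse-bump: 9 enters row 1 and ejects 8. So w(9) = 8. P is now [[1, 2, 4, 9], [3, 5], [6, 10]].
Step i=8: Q has 8 at row 3, column 2; remove 10 from row 3 of P and reverse-bump: 10 enters row 2 and ejects 5; 5 enters row 1 and ejects 4. So w(8) = 4. P is now [[1, 2, 5, 9], [3, 10], [6]].
Step i=7: Q has 7 at row 1, column 4; remove that cell from P, ejecting 9. So w(7) = 9. P is now [[1, 2, 5], [3, 10], [6]].
Step i=6: Q has 6 at row 3, column 1; remove 6 from row 3 of P and reverse-bump: 6 enters row 2 and ejects 3; 3 enters row 1 and ejects 2. So w(6) = 2. P is now [[1, 3, 5], [6, 10]].
Step i=5: Q has 5 at row 2, column 2; remove 10 from row 2 of P and reverse-bump: 10 enters row 1 and ejects 5. So w(5) = 5. P is now [[1, 3, 10], [6]].
Step i=4: Q has 4 at row 1, column 3; remove that cell from P, ejecting 10. So w(4) = 10. P is now [[1, 3], [6]].
Step i=3: Q has 3 at row 2, column 1; remove 6 from row 2 of P and reverse-bump: 6 enters row 1 and ejects 3. So w(3) = 3. P is now [[1, 6]].
Step i=2: Q has 2 at row 1, column 2; remove that cell from P, ejecting 6. So w(2) = 6. P is now [[1]].
Step i=1: Q has 1 at row 1, column 1; remove that cell from P, ejecting 1. So w(1) = 1. P is now [].

So w = 1 6 3 10 5 2 9 4 8 7.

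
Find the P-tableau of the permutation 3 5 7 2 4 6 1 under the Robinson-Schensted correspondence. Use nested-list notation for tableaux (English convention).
Insert 3: appended to row 1. P = [[3]].
Insert 5: appended to row 1. P = [[3, 5]].
Insert 7: appended to row 1. P = [[3, 5, 7]].
Insert 2: 2 bumps 3 from row 1; 3 starts row 2. P = [[2, 5, 7], [3]].
Insert 4: 4 bumps 5 from row 1; 5 appends to row 2. P = [[2, 4, 7], [3, 5]].
Insert 6: 6 bumps 7 from row 1; 7 appends to row 2. P = [[2, 4, 6], [3, 5, 7]].
Insert 1: 1 bumps 2 from row 1; 2 bumps 3 from row 2; 3 starts row 3. P = [[1, 4, 6], [2, 5, 7], [3]].

So P = [[1, 4, 6], [2, 5, 7], [3]].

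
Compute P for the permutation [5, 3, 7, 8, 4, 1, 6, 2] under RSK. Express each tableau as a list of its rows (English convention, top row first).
Insert 5: appended to row 1. P = [[5]].
Insert 3: 3 bumps 5 from row 1; 5 starts row 2. P = [[3], [5]].
Insert 7: appended to row 1. P = [[3, 7], [5]].
Insert 8: appended to row 1. P = [[3, 7, 8], [5]].
Insert 4: 4 bumps 7 from row 1; 7 appends to row 2. P = [[3, 4, 8], [5, 7]].
Insert 1: 1 bumps 3 from row 1; 3 bumps 5 from row 2; 5 starts row 3. P = [[1, 4, 8], [3, 7], [5]].
Insert 6: 6 bumps 8 from row 1; 8 appends to row 2. P = [[1, 4, 6], [3, 7, 8], [5]].
Insert 2: 2 bumps 4 from row 1; 4 bumps 7 from row 2; 7 appends to row 3. P = [[1, 2, 6], [3, 4, 8], [5, 7]].

So P = [[1, 2, 6], [3, 4, 8], [5, 7]].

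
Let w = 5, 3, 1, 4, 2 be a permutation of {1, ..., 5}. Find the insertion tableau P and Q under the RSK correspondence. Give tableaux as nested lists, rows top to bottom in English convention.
Insert each entry of the permutation into P by Schensted row insertion, recording in Q the position of each new cell.

Insert 5: appended to row 1. P = [[5]].
Insert 3: 3 bumps 5 from row 1; 5 starts row 2. P = [[3], [5]].
Insert 1: 1 bumps 3 from row 1; 3 bumps 5 from row 2; 5 starts row 3. P = [[1], [3], [5]].
Insert 4: appended to row 1. P = [[1, 4], [3], [5]].
Insert 2: 2 bumps 4 from row 1; 4 appends to row 2. P = [[1, 2], [3, 4], [5]].

So P = [[1, 2], [3, 4], [5]], Q = [[1, 4], [2, 5], [3]].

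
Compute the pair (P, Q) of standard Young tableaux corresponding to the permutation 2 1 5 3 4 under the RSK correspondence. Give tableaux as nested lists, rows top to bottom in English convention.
P = [[1, 3, 4], [2, 5]], Q = [[1, 3, 5], [2, 4]]

Insert each entry of the permutation into P by Schensted row insertion, recording in Q the position of each new cell.

Insert 2: appended to row 1. P = [[2]].
Insert 1: 1 bumps 2 from row 1; 2 starts row 2. P = [[1], [2]].
Insert 5: appended to row 1. P = [[1, 5], [2]].
Insert 3: 3 bumps 5 from row 1; 5 appends to row 2. P = [[1, 3], [2, 5]].
Insert 4: appended to row 1. P = [[1, 3, 4], [2, 5]].

So P = [[1, 3, 4], [2, 5]], Q = [[1, 3, 5], [2, 4]].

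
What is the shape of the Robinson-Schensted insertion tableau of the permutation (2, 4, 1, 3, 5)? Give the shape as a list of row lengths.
[3, 2]

Row-insert each entry into an empty tableau.

After inserting 2: P = [[2]].
After inserting 4: P = [[2, 4]].
After inserting 1: P = [[1, 4], [2]].
After inserting 3: P = [[1, 3], [2, 4]].
After inserting 5: P = [[1, 3, 5], [2, 4]].

The final insertion tableau P = [[1, 3, 5], [2, 4]] has shape [3, 2].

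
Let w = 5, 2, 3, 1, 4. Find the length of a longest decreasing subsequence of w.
3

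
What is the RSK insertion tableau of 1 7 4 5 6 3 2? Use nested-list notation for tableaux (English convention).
P = [[1, 2, 5, 6], [3], [4], [7]]

Insert 1: appended to row 1. P = [[1]].
Insert 7: appended to row 1. P = [[1, 7]].
Insert 4: 4 bumps 7 from row 1; 7 starts row 2. P = [[1, 4], [7]].
Insert 5: appended to row 1. P = [[1, 4, 5], [7]].
Insert 6: appended to row 1. P = [[1, 4, 5, 6], [7]].
Insert 3: 3 bumps 4 from row 1; 4 bumps 7 from row 2; 7 starts row 3. P = [[1, 3, 5, 6], [4], [7]].
Insert 2: 2 bumps 3 from row 1; 3 bumps 4 from row 2; 4 bumps 7 from row 3; 7 starts row 4. P = [[1, 2, 5, 6], [3], [4], [7]].

So P = [[1, 2, 5, 6], [3], [4], [7]].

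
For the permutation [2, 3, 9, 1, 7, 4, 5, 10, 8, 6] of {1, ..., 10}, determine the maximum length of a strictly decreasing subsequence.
3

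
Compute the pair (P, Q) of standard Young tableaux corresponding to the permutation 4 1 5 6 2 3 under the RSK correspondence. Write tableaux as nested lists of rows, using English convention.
Insert each entry of the permutation into P by Schensted row insertion, recording in Q the position of each new cell.

Insert 4: appended to row 1. P = [[4]].
Insert 1: 1 bumps 4 from row 1; 4 starts row 2. P = [[1], [4]].
Insert 5: appended to row 1. P = [[1, 5], [4]].
Insert 6: appended to row 1. P = [[1, 5, 6], [4]].
Insert 2: 2 bumps 5 from row 1; 5 appends to row 2. P = [[1, 2, 6], [4, 5]].
Insert 3: 3 bumps 6 from row 1; 6 appends to row 2. P = [[1, 2, 3], [4, 5, 6]].

So P = [[1, 2, 3], [4, 5, 6]], Q = [[1, 3, 4], [2, 5, 6]].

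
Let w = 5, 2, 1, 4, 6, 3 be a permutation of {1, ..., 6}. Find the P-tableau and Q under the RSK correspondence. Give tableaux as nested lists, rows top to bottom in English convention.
P = [[1, 3, 6], [2, 4], [5]], Q = [[1, 4, 5], [2, 6], [3]]

Insert each entry of the permutation into P by Schensted row insertion, recording in Q the position of each new cell.

Insert 5: appended to row 1. P = [[5]].
Insert 2: 2 bumps 5 from row 1; 5 starts row 2. P = [[2], [5]].
Insert 1: 1 bumps 2 from row 1; 2 bumps 5 from row 2; 5 starts row 3. P = [[1], [2], [5]].
Insert 4: appended to row 1. P = [[1, 4], [2], [5]].
Insert 6: appended to row 1. P = [[1, 4, 6], [2], [5]].
Insert 3: 3 bumps 4 from row 1; 4 appends to row 2. P = [[1, 3, 6], [2, 4], [5]].

So P = [[1, 3, 6], [2, 4], [5]], Q = [[1, 4, 5], [2, 6], [3]].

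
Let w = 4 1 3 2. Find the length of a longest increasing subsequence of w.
2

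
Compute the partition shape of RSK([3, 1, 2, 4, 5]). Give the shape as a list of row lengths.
Row-insert each entry into an empty tableau.

After inserting 3: P = [[3]].
After inserting 1: P = [[1], [3]].
After inserting 2: P = [[1, 2], [3]].
After inserting 4: P = [[1, 2, 4], [3]].
After inserting 5: P = [[1, 2, 4, 5], [3]].

The final insertion tableau P = [[1, 2, 4, 5], [3]] has shape [4, 1].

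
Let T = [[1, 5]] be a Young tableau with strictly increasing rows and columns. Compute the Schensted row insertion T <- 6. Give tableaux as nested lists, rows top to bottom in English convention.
6 is larger than every entry of row 1, so it is appended to row 1. The new tableau is [[1, 5, 6]].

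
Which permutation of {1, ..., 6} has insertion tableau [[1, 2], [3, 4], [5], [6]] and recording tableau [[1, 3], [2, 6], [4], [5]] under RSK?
6 3 5 4 1 2

Reverse the RSK construction: for i from n down to 1, find the cell of Q containing i, remove the entry at that cell from P, and reverse-bump it up through P; the value ejected from row 1 is w(i).

Step i=6: Q has 6 at row 2, column 2; remove 4 from row 2 of P and reverse-bump: 4 enters row 1 and ejects 2. So w(6) = 2. P is now [[1, 4], [3], [5], [6]].
Step i=5: Q has 5 at row 4, column 1; remove 6 from row 4 of P and reverse-bump: 6 enters row 3 and ejects 5; 5 enters row 2 and ejects 3; 3 enters row 1 and ejects 1. So w(5) = 1. P is now [[3, 4], [5], [6]].
Step i=4: Q has 4 at row 3, column 1; remove 6 from row 3 of P and reverse-bump: 6 enters row 2 and ejects 5; 5 enters row 1 and ejects 4. So w(4) = 4. P is now [[3, 5], [6]].
Step i=3: Q has 3 at row 1, column 2; remove that cell from P, ejecting 5. So w(3) = 5. P is now [[3], [6]].
Step i=2: Q has 2 at row 2, column 1; remove 6 from row 2 of P and reverse-bump: 6 enters row 1 and ejects 3. So w(2) = 3. P is now [[6]].
Step i=1: Q has 1 at row 1, column 1; remove that cell from P, ejecting 6. So w(1) = 6. P is now [].

So w = 6 3 5 4 1 2.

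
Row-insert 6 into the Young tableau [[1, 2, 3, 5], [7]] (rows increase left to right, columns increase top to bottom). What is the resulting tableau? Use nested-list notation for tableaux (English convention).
6 is larger than every entry of row 1, so it is appended to row 1. The new tableau is [[1, 2, 3, 5, 6], [7]].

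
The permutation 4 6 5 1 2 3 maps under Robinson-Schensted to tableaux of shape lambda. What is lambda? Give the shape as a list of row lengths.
Row-insert each entry into an empty tableau.

After inserting 4: P = [[4]].
After inserting 6: P = [[4, 6]].
After inserting 5: P = [[4, 5], [6]].
After inserting 1: P = [[1, 5], [4], [6]].
After inserting 2: P = [[1, 2], [4, 5], [6]].
After inserting 3: P = [[1, 2, 3], [4, 5], [6]].

The final insertion tableau P = [[1, 2, 3], [4, 5], [6]] has shape [3, 2, 1].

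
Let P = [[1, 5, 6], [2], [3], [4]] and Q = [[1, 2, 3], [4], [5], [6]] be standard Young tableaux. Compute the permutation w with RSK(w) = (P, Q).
Reverse RSK: for i = n, n-1, ..., 1, locate i in Q, remove the corresponding corner cell from P, and reverse-bump its entry up through P; the value ejected from row 1 is w(i).

So w = 4 5 6 3 2 1.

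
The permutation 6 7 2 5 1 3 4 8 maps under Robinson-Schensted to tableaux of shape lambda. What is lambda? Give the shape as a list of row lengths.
[4, 2, 2]

Row-insert each entry into an empty tableau.

After inserting 6: P = [[6]].
After inserting 7: P = [[6, 7]].
After inserting 2: P = [[2, 7], [6]].
After inserting 5: P = [[2, 5], [6, 7]].
After inserting 1: P = [[1, 5], [2, 7], [6]].
After inserting 3: P = [[1, 3], [2, 5], [6, 7]].
After inserting 4: P = [[1, 3, 4], [2, 5], [6, 7]].
After inserting 8: P = [[1, 3, 4, 8], [2, 5], [6, 7]].

The final insertion tableau P = [[1, 3, 4, 8], [2, 5], [6, 7]] has shape [4, 2, 2].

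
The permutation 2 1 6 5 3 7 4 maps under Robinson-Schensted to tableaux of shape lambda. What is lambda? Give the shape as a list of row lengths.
[3, 3, 1]

RSK row insertion gives P = [[1, 3, 4], [2, 5, 7], [6]], which has shape [3, 3, 1].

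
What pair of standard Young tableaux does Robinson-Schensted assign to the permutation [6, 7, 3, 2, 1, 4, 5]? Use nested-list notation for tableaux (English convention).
P = [[1, 4, 5], [2, 7], [3], [6]], Q = [[1, 2, 7], [3, 6], [4], [5]]

Insert each entry of the permutation into P by Schensted row insertion, recording in Q the position of each new cell.

After inserting 6: P = [[6]].
After inserting 7: P = [[6, 7]].
After inserting 3: P = [[3, 7], [6]].
After inserting 2: P = [[2, 7], [3], [6]].
After inserting 1: P = [[1, 7], [2], [3], [6]].
After inserting 4: P = [[1, 4], [2, 7], [3], [6]].
After inserting 5: P = [[1, 4, 5], [2, 7], [3], [6]].

So P = [[1, 4, 5], [2, 7], [3], [6]], Q = [[1, 2, 7], [3, 6], [4], [5]].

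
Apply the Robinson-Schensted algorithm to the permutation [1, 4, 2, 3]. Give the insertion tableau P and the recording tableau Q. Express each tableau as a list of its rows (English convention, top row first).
Insert each entry of the permutation into P by Schensted row insertion, recording in Q the position of each new cell.

Insert 1: appended to row 1. P = [[1]].
Insert 4: appended to row 1. P = [[1, 4]].
Insert 2: 2 bumps 4 from row 1; 4 starts row 2. P = [[1, 2], [4]].
Insert 3: appended to row 1. P = [[1, 2, 3], [4]].

So P = [[1, 2, 3], [4]], Q = [[1, 2, 4], [3]].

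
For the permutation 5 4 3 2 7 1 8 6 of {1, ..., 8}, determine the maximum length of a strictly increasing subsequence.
3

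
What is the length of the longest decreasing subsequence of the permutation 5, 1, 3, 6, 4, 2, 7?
3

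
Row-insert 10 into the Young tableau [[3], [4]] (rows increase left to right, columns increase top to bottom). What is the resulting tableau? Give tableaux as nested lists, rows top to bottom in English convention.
10 is larger than every entry of row 1, so it is appended to row 1. The new tableau is [[3, 10], [4]].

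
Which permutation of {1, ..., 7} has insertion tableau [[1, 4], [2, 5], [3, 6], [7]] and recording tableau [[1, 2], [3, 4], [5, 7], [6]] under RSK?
3 7 2 6 5 1 4

Reverse the RSK construction: for i from n down to 1, find the cell of Q containing i, remove the entry at that cell from P, and reverse-bump it up through P; the value ejected from row 1 is w(i).

Step i=7: Q has 7 at row 3, column 2; remove 6 from row 3 of P and reverse-bump: 6 enters row 2 and ejects 5; 5 enters row 1 and ejects 4. So w(7) = 4. P is now [[1, 5], [2, 6], [3], [7]].
Step i=6: Q has 6 at row 4, column 1; remove 7 from row 4 of P and reverse-bump: 7 enters row 3 and ejects 3; 3 enters row 2 and ejects 2; 2 enters row 1 and ejects 1. So w(6) = 1. P is now [[2, 5], [3, 6], [7]].
Step i=5: Q has 5 at row 3, column 1; remove 7 from row 3 of P and reverse-bump: 7 enters row 2 and ejects 6; 6 enters row 1 and ejects 5. So w(5) = 5. P is now [[2, 6], [3, 7]].
Step i=4: Q has 4 at row 2, column 2; remove 7 from row 2 of P and reverse-bump: 7 enters row 1 and ejects 6. So w(4) = 6. P is now [[2, 7], [3]].
Step i=3: Q has 3 at row 2, column 1; remove 3 from row 2 of P and reverse-bump: 3 enters row 1 and ejects 2. So w(3) = 2. P is now [[3, 7]].
Step i=2: Q has 2 at row 1, column 2; remove that cell from P, ejecting 7. So w(2) = 7. P is now [[3]].
Step i=1: Q has 1 at row 1, column 1; remove that cell from P, ejecting 3. So w(1) = 3. P is now [].

So w = 3 7 2 6 5 1 4.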